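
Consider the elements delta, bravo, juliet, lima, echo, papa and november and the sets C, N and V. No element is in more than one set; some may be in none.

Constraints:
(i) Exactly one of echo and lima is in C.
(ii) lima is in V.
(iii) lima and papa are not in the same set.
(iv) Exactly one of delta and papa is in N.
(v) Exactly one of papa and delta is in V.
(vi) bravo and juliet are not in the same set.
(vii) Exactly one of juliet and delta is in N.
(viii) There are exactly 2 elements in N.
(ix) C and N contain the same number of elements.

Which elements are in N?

N = {juliet, papa}

From (ii): lima ∈ V.
(i) (exactly one): echo ∈ C.
(iii): papa ∉ V.
(v) (exactly one): delta ∈ V.
(vii) (exactly one): juliet ∈ N.
(iv) (exactly one): papa ∈ N.
(vi): bravo ∉ N.
(viii): N already has 2, so the rest are out.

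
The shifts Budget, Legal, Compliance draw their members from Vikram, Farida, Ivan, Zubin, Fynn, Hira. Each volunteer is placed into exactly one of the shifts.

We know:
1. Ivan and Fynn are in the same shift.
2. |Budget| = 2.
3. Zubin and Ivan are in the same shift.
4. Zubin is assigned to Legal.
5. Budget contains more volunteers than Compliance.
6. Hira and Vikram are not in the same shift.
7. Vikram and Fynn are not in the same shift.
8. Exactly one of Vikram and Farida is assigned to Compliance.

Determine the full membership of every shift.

Budget = {Farida, Hira}; Legal = {Fynn, Ivan, Zubin}; Compliance = {Vikram}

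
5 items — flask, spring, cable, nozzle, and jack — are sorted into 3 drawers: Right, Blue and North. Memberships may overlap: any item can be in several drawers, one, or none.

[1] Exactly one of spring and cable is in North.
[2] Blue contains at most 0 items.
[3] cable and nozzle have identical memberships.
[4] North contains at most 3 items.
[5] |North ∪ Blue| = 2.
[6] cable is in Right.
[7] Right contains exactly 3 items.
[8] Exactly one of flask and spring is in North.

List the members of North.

North = {jack, spring}

From (6): cable ∈ Right.
(2): Blue already has 0, so the rest are out.
(3): nozzle matches cable: nozzle ∈ Right.
Suppose flask ∈ North: no assignment then satisfies all the clues, so flask ∉ North.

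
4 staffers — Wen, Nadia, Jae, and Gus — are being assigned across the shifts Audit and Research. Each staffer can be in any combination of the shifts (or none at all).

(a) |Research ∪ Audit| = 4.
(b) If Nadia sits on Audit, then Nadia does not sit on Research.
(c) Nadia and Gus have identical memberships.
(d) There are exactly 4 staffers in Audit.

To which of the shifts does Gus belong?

(d): only 4 candidates remain for Audit, so all are in.
(b): Nadia ∉ Research.
(c): Gus matches Nadia: Gus ∉ Research.

Gus: Audit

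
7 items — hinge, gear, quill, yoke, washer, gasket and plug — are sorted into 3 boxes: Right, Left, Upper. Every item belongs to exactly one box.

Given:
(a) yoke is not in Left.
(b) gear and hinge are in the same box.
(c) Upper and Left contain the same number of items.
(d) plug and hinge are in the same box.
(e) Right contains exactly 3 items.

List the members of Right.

Right = {gear, hinge, plug}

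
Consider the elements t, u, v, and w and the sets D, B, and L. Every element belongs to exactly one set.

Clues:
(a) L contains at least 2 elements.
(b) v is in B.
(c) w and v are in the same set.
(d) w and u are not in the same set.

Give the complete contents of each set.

D = {}; B = {v, w}; L = {t, u}

From (b): v ∈ B.
(c): w matches v: w ∉ D.
(c): w matches v: w ∈ B.
(d): u ∉ B.
(a): only 2 candidates remain for L, so all are in.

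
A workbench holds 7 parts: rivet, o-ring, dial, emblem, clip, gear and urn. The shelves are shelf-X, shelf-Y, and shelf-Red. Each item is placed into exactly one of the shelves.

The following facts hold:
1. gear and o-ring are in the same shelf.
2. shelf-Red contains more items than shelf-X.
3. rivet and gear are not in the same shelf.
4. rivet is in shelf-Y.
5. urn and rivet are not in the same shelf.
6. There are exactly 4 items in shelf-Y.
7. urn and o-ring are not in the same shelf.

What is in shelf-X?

shelf-X = {urn}

From (4): rivet ∈ shelf-Y.
(3): gear ∉ shelf-Y.
(5): urn ∉ shelf-Y.
(1): o-ring matches gear: o-ring ∉ shelf-Y.
(6): only 4 candidates remain for shelf-Y, so all are in.
Suppose o-ring ∈ shelf-X: no assignment then satisfies all the clues, so o-ring ∉ shelf-X.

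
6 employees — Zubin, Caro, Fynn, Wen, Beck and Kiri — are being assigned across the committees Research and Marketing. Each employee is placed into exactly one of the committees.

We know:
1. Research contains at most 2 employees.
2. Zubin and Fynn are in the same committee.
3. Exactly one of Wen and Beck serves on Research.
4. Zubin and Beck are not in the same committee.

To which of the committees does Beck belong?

Beck: Research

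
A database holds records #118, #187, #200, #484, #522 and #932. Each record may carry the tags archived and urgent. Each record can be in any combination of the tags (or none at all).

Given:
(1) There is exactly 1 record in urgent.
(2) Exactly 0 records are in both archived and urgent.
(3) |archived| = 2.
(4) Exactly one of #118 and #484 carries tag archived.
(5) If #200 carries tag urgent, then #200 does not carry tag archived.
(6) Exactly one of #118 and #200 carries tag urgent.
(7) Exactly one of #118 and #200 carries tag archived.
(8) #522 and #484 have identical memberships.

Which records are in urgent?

urgent = {#200}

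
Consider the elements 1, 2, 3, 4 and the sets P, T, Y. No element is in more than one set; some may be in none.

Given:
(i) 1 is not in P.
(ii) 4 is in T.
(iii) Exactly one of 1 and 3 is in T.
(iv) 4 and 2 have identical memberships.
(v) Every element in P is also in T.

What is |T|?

3

From (i): 1 ∉ P.
From (ii): 4 ∈ T.
(iv): 2 matches 4: 2 ∉ P.
(iv): 2 matches 4: 2 ∈ T.
Suppose 3 ∈ P: no assignment then satisfies all the clues, so 3 ∉ P.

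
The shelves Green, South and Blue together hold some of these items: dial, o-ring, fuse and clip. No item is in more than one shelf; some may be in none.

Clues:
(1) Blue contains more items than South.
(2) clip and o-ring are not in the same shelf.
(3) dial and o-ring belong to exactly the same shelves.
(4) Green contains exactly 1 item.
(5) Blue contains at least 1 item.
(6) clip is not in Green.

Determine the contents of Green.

Green = {fuse}

From (6): clip ∉ Green.
Suppose dial ∈ Green: no assignment then satisfies all the clues, so dial ∉ Green.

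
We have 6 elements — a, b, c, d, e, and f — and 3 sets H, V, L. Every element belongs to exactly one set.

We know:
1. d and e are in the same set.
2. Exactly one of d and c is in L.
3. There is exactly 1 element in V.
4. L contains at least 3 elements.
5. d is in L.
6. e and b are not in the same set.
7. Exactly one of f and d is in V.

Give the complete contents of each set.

H = {b, c}; V = {f}; L = {a, d, e}

From (5): d ∈ L.
(1): e matches d: e ∉ H.
(1): e matches d: e ∉ V.
(1): e matches d: e ∈ L.
(2) (exactly one): c ∉ L.
(6): b ∉ L.
(7) (exactly one): f ∈ V.
(3): V already has 1, so the rest are out.
(4): only 3 candidates remain for L, so all are in.
Only one set left: b ∈ H.
Only one set left: c ∈ H.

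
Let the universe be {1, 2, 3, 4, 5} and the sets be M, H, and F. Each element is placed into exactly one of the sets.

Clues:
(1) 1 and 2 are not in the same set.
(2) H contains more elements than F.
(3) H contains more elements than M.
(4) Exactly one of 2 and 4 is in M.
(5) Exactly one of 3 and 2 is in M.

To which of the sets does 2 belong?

2: M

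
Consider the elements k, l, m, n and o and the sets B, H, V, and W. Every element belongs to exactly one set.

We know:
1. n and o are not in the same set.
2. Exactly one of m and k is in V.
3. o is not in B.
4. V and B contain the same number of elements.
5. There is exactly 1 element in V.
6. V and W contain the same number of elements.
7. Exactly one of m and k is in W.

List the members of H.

H = {l, o}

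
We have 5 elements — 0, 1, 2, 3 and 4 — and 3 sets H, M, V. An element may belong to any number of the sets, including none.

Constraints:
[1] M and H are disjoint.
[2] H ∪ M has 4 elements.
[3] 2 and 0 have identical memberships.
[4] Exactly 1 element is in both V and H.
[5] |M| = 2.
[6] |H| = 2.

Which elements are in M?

M = {0, 2}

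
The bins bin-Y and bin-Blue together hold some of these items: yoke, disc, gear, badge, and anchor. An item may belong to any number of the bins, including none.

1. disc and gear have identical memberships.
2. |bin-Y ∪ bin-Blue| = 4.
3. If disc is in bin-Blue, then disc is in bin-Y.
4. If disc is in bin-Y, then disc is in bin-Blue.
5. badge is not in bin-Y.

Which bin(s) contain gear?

gear: bin-Blue, bin-Y

From (5): badge ∉ bin-Y.
Suppose gear ∉ bin-Y: no assignment then satisfies all the clues, so gear ∈ bin-Y.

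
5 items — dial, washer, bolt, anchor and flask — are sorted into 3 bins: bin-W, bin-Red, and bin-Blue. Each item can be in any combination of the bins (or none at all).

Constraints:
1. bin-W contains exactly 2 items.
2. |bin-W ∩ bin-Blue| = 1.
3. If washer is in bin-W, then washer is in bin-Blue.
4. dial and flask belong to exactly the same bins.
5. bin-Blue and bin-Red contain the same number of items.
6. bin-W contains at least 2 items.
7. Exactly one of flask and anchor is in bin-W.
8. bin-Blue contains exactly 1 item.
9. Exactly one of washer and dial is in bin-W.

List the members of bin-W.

bin-W = {anchor, washer}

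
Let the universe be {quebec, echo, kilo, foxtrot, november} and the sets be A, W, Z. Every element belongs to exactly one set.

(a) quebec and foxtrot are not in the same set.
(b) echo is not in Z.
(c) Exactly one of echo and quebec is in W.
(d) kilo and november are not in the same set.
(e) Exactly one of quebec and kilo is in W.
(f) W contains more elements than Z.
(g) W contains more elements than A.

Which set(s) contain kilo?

From (b): echo ∉ Z.
Suppose kilo ∈ A: no assignment then satisfies all the clues, so kilo ∉ A.

kilo: W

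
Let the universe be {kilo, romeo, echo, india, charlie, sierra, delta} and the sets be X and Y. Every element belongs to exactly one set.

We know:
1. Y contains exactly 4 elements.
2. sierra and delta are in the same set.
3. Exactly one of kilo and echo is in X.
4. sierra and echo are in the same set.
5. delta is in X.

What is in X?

From (5): delta ∈ X.
(2): sierra matches delta: sierra ∈ X.
(4): echo matches sierra: echo ∈ X.
(1): only 4 candidates remain for Y, so all are in.

X = {delta, echo, sierra}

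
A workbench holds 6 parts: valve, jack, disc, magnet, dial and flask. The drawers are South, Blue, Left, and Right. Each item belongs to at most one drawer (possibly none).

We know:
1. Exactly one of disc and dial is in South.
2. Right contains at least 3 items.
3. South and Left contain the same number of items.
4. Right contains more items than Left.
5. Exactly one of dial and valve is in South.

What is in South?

South = {dial}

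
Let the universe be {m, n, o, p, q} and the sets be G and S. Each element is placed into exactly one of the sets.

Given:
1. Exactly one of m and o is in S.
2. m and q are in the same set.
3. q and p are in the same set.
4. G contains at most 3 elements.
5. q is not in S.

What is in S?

S = {n, o}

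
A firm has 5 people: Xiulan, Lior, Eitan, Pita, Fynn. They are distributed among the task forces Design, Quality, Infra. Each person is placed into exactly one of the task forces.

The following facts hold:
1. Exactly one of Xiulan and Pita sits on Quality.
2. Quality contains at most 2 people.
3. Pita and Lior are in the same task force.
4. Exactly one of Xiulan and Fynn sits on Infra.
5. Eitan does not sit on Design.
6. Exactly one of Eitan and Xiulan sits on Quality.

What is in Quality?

Quality = {Xiulan}

From (5): Eitan ∉ Design.
Suppose Xiulan ∉ Quality: no assignment then satisfies all the clues, so Xiulan ∈ Quality.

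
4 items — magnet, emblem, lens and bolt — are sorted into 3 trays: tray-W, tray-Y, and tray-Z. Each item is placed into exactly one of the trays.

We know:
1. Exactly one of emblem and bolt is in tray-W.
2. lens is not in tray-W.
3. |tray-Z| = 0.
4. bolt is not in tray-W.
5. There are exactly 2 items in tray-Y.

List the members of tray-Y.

tray-Y = {bolt, lens}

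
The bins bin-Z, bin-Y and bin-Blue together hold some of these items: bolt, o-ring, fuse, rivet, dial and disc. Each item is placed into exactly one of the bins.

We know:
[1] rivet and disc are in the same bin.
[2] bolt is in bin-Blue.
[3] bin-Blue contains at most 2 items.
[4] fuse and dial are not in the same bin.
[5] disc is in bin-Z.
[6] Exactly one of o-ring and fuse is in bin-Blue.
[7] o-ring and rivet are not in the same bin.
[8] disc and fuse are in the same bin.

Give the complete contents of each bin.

From (2): bolt ∈ bin-Blue.
From (5): disc ∈ bin-Z.
(1): rivet matches disc: rivet ∈ bin-Z.
(7): o-ring ∉ bin-Z.
(8): fuse matches disc: fuse ∈ bin-Z.
(4): dial ∉ bin-Z.
(6) (exactly one): o-ring ∈ bin-Blue.
(3): bin-Blue already has 2, so the rest are out.
Only one bin left: dial ∈ bin-Y.

bin-Z = {disc, fuse, rivet}; bin-Y = {dial}; bin-Blue = {bolt, o-ring}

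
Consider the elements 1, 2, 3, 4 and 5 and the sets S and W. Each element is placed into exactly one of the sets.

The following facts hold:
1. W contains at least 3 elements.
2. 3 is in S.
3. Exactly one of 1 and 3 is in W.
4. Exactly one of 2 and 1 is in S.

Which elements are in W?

From (2): 3 ∈ S.
(3) (exactly one): 1 ∈ W.
(4) (exactly one): 2 ∈ S.
(1): only 3 candidates remain for W, so all are in.

W = {1, 4, 5}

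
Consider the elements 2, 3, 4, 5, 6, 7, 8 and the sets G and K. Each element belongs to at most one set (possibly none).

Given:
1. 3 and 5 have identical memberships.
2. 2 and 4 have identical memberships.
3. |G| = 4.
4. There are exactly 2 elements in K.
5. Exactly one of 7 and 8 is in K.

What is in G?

G = {2, 3, 4, 5}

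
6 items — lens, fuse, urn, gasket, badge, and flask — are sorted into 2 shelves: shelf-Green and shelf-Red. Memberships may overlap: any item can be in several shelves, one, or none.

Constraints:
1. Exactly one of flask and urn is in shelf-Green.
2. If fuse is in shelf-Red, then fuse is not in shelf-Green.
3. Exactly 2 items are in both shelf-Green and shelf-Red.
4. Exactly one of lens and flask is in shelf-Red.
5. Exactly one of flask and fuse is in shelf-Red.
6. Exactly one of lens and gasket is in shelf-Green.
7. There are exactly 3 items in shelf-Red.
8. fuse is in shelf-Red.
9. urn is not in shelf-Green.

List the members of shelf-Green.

shelf-Green = {badge, flask, lens}

From (8): fuse ∈ shelf-Red.
From (9): urn ∉ shelf-Green.
(1) (exactly one): flask ∈ shelf-Green.
(2): fuse ∉ shelf-Green.
(5) (exactly one): flask ∉ shelf-Red.
(4) (exactly one): lens ∈ shelf-Red.
Suppose lens ∉ shelf-Green: no assignment then satisfies all the clues, so lens ∈ shelf-Green.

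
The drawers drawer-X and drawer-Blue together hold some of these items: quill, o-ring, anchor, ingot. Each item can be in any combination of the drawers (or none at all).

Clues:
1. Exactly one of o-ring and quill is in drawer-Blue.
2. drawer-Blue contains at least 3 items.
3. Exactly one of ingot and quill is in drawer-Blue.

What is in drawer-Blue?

drawer-Blue = {anchor, ingot, o-ring}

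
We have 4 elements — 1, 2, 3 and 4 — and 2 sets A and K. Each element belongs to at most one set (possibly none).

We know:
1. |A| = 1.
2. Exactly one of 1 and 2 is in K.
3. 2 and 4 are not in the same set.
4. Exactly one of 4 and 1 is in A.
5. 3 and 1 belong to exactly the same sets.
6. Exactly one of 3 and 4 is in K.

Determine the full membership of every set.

A = {4}; K = {1, 3}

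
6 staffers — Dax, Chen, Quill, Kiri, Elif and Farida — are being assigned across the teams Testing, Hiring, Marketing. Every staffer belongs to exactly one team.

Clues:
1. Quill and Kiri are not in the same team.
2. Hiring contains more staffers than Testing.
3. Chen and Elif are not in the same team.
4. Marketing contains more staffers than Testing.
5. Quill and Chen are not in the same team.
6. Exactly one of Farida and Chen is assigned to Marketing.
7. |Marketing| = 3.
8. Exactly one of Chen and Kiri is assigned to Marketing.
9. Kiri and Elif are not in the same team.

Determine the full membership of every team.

Testing = {Chen}; Hiring = {Elif, Quill}; Marketing = {Dax, Farida, Kiri}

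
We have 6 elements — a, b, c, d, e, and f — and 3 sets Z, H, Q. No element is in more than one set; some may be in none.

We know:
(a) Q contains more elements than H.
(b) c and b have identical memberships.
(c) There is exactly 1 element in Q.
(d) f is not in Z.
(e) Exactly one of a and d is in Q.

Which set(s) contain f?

f: none

From (d): f ∉ Z.
Suppose f ∈ H: no assignment then satisfies all the clues, so f ∉ H.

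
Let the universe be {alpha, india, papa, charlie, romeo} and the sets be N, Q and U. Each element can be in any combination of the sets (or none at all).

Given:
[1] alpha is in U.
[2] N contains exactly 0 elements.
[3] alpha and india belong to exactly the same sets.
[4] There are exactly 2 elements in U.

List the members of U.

U = {alpha, india}

From (1): alpha ∈ U.
(2): N already has 0, so the rest are out.
(3): india matches alpha: india ∈ U.
(4): U already has 2, so the rest are out.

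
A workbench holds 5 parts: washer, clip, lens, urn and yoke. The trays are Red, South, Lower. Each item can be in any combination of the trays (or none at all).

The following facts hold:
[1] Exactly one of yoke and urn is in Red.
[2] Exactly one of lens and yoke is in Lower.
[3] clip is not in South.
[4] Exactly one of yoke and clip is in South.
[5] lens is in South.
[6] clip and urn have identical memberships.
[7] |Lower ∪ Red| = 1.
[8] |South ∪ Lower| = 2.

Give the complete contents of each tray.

Red = {yoke}; South = {lens, yoke}; Lower = {yoke}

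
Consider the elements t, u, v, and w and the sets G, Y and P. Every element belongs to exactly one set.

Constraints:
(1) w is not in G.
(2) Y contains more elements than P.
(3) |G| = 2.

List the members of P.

From (1): w ∉ G.
Suppose t ∈ P: no assignment then satisfies all the clues, so t ∉ P.

P = {}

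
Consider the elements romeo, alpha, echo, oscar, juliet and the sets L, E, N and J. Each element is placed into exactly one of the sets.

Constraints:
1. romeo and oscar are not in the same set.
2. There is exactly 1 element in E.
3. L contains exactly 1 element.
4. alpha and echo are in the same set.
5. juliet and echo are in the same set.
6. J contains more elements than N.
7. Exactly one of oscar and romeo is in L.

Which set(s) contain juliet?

juliet: J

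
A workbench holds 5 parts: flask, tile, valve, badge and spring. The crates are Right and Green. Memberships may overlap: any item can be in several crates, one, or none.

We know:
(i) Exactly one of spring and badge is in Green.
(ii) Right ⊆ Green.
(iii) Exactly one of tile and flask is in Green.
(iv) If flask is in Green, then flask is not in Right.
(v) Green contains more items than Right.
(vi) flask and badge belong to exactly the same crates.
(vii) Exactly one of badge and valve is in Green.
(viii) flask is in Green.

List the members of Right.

From (viii): flask ∈ Green.
(iii) (exactly one): tile ∉ Green.
(iv): flask ∉ Right.
(vi): badge matches flask: badge ∉ Right.
(vi): badge matches flask: badge ∈ Green.
(vii) (exactly one): valve ∉ Green.
(i) (exactly one): spring ∉ Green.
(ii) contrapositive: tile ∉ Right.
(ii) contrapositive: valve ∉ Right.
(ii) contrapositive: spring ∉ Right.

Right = {}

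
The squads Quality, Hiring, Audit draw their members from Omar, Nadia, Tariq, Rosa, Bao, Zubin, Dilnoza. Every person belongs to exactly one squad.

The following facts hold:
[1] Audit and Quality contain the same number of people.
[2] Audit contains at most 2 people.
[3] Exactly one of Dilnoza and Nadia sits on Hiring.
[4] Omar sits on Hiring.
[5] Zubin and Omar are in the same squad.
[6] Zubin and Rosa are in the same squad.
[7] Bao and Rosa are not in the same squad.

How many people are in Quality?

1

From (4): Omar ∈ Hiring.
(5): Zubin matches Omar: Zubin ∉ Quality.
(5): Zubin matches Omar: Zubin ∈ Hiring.
(6): Rosa matches Zubin: Rosa ∉ Quality.
(6): Rosa matches Zubin: Rosa ∈ Hiring.
(7): Bao ∉ Hiring.
Suppose Tariq ∈ Quality: no assignment then satisfies all the clues, so Tariq ∉ Quality.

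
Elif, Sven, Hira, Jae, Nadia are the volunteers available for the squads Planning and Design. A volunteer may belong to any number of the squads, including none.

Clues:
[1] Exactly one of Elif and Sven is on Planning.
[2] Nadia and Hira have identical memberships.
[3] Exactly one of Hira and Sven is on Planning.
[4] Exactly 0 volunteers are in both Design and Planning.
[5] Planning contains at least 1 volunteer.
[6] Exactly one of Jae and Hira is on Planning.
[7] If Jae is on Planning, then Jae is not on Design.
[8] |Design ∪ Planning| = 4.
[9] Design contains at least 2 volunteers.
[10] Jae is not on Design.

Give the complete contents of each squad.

Planning = {Jae, Sven}; Design = {Hira, Nadia}

From (10): Jae ∉ Design.
Suppose Elif ∈ Planning: no assignment then satisfies all the clues, so Elif ∉ Planning.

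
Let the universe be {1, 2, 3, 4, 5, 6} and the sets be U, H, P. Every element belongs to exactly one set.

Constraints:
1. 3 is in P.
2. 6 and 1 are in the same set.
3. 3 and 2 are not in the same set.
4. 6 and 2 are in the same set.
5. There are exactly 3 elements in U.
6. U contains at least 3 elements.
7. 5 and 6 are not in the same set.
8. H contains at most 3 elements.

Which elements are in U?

U = {1, 2, 6}

From (1): 3 ∈ P.
(3): 2 ∉ P.
(4): 6 matches 2: 6 ∉ P.
(2): 1 matches 6: 1 ∉ P.
Suppose 1 ∉ U: no assignment then satisfies all the clues, so 1 ∈ U.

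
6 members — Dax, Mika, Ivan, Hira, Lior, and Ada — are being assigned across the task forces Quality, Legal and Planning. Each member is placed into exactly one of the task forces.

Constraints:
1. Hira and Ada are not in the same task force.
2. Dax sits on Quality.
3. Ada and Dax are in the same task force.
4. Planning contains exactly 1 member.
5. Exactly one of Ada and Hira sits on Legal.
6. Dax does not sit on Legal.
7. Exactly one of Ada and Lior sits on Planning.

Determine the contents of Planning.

From (2): Dax ∈ Quality.
(3): Ada matches Dax: Ada ∈ Quality.
(5) (exactly one): Hira ∈ Legal.
(7) (exactly one): Lior ∈ Planning.
(4): Planning already has 1, so the rest are out.

Planning = {Lior}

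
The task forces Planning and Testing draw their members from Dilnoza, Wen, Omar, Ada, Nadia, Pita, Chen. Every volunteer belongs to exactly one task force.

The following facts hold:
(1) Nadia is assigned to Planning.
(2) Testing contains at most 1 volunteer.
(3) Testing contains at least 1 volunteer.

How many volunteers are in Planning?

6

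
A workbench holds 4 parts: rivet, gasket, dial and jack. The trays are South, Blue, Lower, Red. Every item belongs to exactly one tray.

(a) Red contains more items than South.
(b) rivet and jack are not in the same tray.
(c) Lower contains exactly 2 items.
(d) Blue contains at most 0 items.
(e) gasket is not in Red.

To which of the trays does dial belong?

dial: Red

From (e): gasket ∉ Red.
(d): Blue already has 0, so the rest are out.
Suppose dial ∈ South: no assignment then satisfies all the clues, so dial ∉ South.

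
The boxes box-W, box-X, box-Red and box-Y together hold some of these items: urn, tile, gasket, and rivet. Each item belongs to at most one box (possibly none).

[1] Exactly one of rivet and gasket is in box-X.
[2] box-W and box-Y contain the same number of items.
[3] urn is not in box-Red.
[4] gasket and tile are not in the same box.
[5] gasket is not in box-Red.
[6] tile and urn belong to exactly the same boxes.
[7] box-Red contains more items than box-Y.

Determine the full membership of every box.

box-W = {}; box-X = {gasket}; box-Red = {rivet}; box-Y = {}

From (3): urn ∉ box-Red.
From (5): gasket ∉ box-Red.
(6): tile matches urn: tile ∉ box-Red.
Suppose urn ∈ box-W: no assignment then satisfies all the clues, so urn ∉ box-W.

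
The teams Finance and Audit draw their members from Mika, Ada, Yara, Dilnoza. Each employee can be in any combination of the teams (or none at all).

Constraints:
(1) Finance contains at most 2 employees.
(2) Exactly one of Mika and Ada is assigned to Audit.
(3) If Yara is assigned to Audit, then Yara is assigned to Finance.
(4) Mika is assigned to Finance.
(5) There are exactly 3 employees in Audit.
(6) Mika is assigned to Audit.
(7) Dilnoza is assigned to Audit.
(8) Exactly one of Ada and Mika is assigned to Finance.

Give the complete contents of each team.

From (4): Mika ∈ Finance.
From (6): Mika ∈ Audit.
From (7): Dilnoza ∈ Audit.
(2) (exactly one): Ada ∉ Audit.
(5): only 3 candidates remain for Audit, so all are in.
(8) (exactly one): Ada ∉ Finance.
(3): Yara ∈ Finance.
(1): Finance already has 2, so the rest are out.

Finance = {Mika, Yara}; Audit = {Dilnoza, Mika, Yara}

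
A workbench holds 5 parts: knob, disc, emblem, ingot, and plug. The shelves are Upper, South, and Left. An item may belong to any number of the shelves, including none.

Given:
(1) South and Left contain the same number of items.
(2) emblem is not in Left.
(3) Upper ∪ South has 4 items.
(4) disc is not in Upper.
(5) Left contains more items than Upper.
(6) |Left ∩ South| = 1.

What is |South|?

3

From (2): emblem ∉ Left.
From (4): disc ∉ Upper.
Suppose emblem ∉ South: no assignment then satisfies all the clues, so emblem ∈ South.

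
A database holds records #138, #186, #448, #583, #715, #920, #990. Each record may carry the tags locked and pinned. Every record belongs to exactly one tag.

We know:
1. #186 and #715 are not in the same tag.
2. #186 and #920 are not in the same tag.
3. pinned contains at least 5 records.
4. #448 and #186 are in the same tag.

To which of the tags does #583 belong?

#583: pinned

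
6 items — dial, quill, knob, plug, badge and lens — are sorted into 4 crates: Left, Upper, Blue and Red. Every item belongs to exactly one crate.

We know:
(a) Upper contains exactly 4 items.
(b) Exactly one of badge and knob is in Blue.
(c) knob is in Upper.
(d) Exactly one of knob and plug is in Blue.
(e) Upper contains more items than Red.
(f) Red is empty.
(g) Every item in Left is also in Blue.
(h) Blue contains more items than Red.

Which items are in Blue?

Blue = {badge, plug}

From (c): knob ∈ Upper.
(b) (exactly one): badge ∈ Blue.
(d) (exactly one): plug ∈ Blue.
(f): Red already has 0, so the rest are out.
(a): only 4 candidates remain for Upper, so all are in.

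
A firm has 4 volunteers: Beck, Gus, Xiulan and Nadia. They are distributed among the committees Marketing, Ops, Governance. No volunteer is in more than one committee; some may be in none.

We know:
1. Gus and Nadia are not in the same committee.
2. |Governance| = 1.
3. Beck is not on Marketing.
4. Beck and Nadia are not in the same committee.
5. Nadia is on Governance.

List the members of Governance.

Governance = {Nadia}

From (3): Beck ∉ Marketing.
From (5): Nadia ∈ Governance.
(1): Gus ∉ Governance.
(2): Governance already has 1, so the rest are out.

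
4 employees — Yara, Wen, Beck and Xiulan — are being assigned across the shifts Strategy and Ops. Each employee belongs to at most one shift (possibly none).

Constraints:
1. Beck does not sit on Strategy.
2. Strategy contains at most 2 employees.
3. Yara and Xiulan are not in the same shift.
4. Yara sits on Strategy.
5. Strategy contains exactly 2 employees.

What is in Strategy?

From (1): Beck ∉ Strategy.
From (4): Yara ∈ Strategy.
(3): Xiulan ∉ Strategy.
(5): only 2 candidates remain for Strategy, so all are in.

Strategy = {Wen, Yara}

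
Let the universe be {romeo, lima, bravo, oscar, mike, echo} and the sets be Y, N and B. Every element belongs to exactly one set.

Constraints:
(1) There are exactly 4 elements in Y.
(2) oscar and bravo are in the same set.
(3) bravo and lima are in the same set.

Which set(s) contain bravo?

bravo: Y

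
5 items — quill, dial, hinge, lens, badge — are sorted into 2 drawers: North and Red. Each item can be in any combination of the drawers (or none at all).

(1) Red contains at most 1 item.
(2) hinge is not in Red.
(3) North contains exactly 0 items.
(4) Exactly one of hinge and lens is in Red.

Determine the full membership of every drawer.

From (2): hinge ∉ Red.
(3): North already has 0, so the rest are out.
(4) (exactly one): lens ∈ Red.
(1): Red already has 1, so the rest are out.

North = {}; Red = {lens}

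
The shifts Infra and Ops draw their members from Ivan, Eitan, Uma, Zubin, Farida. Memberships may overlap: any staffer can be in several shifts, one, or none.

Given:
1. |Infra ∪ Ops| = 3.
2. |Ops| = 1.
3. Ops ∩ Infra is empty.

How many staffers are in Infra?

2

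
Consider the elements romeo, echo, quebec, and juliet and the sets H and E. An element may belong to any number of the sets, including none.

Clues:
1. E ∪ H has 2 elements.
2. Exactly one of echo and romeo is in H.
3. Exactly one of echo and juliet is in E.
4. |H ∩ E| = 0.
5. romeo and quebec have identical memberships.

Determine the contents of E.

E = {juliet}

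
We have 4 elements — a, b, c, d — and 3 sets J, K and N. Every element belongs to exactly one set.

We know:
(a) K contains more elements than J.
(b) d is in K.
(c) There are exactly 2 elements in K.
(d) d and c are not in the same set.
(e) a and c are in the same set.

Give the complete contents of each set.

J = {}; K = {b, d}; N = {a, c}

From (b): d ∈ K.
(d): c ∉ K.
(e): a matches c: a ∉ K.
(c): only 2 candidates remain for K, so all are in.
Suppose a ∈ J: no assignment then satisfies all the clues, so a ∉ J.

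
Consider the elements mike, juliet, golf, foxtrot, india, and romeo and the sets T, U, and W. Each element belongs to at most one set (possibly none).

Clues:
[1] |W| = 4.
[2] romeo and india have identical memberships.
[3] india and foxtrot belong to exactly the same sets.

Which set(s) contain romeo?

romeo: W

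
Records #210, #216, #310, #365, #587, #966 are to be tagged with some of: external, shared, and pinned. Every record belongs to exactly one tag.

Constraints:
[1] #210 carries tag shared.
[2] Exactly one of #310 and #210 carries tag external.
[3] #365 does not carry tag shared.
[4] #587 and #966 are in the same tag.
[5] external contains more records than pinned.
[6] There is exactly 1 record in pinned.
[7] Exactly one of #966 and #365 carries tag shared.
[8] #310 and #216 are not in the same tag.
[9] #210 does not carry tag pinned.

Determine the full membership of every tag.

external = {#310, #365}; shared = {#210, #587, #966}; pinned = {#216}

From (1): #210 ∈ shared.
From (3): #365 ∉ shared.
(2) (exactly one): #310 ∈ external.
(7) (exactly one): #966 ∈ shared.
(8): #216 ∉ external.
(4): #587 matches #966: #587 ∉ external.
(4): #587 matches #966: #587 ∈ shared.
Suppose #216 ∈ shared: no assignment then satisfies all the clues, so #216 ∉ shared.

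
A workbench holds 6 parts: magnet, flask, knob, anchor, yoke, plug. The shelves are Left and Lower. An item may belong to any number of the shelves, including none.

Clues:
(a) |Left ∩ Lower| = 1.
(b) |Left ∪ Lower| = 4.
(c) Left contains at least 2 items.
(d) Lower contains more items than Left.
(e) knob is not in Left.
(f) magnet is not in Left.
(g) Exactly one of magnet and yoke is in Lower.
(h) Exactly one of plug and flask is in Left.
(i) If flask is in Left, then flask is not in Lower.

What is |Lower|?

3

From (e): knob ∉ Left.
From (f): magnet ∉ Left.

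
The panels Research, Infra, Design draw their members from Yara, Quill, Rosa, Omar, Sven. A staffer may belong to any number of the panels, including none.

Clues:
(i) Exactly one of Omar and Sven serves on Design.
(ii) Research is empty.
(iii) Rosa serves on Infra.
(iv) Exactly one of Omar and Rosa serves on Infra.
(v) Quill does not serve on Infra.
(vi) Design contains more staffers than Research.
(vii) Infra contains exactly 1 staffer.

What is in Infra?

Infra = {Rosa}

From (iii): Rosa ∈ Infra.
From (v): Quill ∉ Infra.
(ii): Research already has 0, so the rest are out.
(iv) (exactly one): Omar ∉ Infra.
(vii): Infra already has 1, so the rest are out.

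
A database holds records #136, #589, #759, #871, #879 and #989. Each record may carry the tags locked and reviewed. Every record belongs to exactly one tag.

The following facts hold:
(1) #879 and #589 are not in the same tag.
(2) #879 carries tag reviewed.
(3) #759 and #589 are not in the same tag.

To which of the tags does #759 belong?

From (2): #879 ∈ reviewed.
(1): #589 ∉ reviewed.
Only one tag left: #589 ∈ locked.
(3): #759 ∉ locked.
Only one tag left: #759 ∈ reviewed.

#759: reviewed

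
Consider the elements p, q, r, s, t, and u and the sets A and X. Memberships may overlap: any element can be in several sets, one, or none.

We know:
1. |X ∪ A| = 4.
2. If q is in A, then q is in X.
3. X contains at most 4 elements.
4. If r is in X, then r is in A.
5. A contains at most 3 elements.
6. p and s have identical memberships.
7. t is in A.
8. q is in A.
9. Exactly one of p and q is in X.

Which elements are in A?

A = {q, r, t}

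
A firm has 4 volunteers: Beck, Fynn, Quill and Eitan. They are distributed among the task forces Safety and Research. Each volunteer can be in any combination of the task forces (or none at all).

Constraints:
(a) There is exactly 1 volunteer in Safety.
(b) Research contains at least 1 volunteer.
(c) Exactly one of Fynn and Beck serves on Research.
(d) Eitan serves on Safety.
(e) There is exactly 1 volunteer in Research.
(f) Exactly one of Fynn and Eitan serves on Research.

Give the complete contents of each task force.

Safety = {Eitan}; Research = {Fynn}

From (d): Eitan ∈ Safety.
(a): Safety already has 1, so the rest are out.
Suppose Beck ∈ Research: no assignment then satisfies all the clues, so Beck ∉ Research.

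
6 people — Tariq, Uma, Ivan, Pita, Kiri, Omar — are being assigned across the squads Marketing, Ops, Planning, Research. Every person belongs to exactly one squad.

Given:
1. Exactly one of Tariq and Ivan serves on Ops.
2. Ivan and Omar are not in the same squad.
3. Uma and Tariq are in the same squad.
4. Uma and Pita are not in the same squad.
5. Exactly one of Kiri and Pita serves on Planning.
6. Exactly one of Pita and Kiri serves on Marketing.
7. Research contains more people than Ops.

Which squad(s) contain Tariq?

Tariq: Research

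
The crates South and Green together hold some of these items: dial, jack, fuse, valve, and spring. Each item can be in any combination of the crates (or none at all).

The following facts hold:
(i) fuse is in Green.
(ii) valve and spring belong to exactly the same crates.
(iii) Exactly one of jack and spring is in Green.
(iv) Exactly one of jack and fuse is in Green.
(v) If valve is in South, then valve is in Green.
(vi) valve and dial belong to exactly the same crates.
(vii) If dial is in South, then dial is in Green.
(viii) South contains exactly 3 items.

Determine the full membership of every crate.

From (i): fuse ∈ Green.
(iv) (exactly one): jack ∉ Green.
(iii) (exactly one): spring ∈ Green.
(ii): valve matches spring: valve ∈ Green.
(vi): dial matches valve: dial ∈ Green.
Suppose dial ∉ South: no assignment then satisfies all the clues, so dial ∈ South.

South = {dial, spring, valve}; Green = {dial, fuse, spring, valve}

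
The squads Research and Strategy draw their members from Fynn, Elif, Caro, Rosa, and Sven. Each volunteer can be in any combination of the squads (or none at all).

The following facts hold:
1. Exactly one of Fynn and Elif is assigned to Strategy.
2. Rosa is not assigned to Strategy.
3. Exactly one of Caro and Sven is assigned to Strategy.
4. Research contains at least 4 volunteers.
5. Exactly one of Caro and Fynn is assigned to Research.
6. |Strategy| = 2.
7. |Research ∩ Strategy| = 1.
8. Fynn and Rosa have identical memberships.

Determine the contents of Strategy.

Strategy = {Caro, Elif}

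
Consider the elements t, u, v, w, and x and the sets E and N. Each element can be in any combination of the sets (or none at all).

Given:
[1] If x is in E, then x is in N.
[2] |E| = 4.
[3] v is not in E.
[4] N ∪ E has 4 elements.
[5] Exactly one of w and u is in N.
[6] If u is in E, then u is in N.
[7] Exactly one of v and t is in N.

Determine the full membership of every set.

E = {t, u, w, x}; N = {t, u, x}

From (3): v ∉ E.
(2): only 4 candidates remain for E, so all are in.
(6): u ∈ N.
(1): x ∈ N.
(5) (exactly one): w ∉ N.
Suppose t ∉ N: no assignment then satisfies all the clues, so t ∈ N.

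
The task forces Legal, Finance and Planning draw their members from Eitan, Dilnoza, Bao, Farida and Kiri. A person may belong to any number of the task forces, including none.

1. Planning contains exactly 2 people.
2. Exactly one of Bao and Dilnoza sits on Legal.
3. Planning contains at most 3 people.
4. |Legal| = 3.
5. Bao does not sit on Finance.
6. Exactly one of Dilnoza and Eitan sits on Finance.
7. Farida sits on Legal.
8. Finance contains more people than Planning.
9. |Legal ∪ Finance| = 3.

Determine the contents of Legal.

Legal = {Dilnoza, Farida, Kiri}

From (5): Bao ∉ Finance.
From (7): Farida ∈ Legal.
Suppose Eitan ∈ Legal: no assignment then satisfies all the clues, so Eitan ∉ Legal.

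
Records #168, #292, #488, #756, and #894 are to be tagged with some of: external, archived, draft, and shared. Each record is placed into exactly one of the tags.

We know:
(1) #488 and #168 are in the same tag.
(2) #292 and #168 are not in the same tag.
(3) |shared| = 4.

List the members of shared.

shared = {#168, #488, #756, #894}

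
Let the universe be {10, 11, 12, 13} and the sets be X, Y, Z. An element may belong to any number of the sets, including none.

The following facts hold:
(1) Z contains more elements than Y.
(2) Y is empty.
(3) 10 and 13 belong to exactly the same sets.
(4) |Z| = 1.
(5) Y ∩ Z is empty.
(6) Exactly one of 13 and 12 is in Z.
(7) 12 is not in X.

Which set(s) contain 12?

From (7): 12 ∉ X.
(2): Y already has 0, so the rest are out.
Suppose 12 ∉ Z: no assignment then satisfies all the clues, so 12 ∈ Z.

12: Z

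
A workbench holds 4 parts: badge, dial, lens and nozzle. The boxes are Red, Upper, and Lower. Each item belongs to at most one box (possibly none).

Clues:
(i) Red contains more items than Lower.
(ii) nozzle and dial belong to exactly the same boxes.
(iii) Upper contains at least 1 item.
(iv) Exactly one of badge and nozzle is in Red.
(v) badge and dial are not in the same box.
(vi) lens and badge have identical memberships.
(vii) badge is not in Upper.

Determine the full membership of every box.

Red = {badge, lens}; Upper = {dial, nozzle}; Lower = {}

From (vii): badge ∉ Upper.
(vi): lens matches badge: lens ∉ Upper.
Suppose badge ∉ Red: no assignment then satisfies all the clues, so badge ∈ Red.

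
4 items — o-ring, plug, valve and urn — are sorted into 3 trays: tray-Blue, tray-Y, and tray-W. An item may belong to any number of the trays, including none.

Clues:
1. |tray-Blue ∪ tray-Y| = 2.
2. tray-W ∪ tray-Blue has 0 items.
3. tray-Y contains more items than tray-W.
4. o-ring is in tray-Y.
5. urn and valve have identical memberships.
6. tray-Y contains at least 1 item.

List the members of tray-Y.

tray-Y = {o-ring, plug}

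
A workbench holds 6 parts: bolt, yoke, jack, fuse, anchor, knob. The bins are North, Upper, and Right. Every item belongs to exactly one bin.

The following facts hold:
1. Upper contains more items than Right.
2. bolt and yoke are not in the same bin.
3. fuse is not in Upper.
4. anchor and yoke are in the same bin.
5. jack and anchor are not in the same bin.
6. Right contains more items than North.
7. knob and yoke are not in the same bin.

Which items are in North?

From (3): fuse ∉ Upper.
Suppose bolt ∈ North: no assignment then satisfies all the clues, so bolt ∉ North.

North = {fuse}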